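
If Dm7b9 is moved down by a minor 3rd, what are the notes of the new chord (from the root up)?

Transposed root: D → B (minor 3rd down). So we spell B minor seventh flat nine:
B — root
D — minor 3rd
F# — perfect 5th
A — minor 7th
C — minor 9th

B  D  F#  A  C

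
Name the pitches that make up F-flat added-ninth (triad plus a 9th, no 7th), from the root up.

F♭, A♭, C♭, G♭

Root F♭, quality added-ninth:
root → F♭
3rd (major 3rd) → A♭
5th (perfect 5th) → C♭
9th (major 9th) → G♭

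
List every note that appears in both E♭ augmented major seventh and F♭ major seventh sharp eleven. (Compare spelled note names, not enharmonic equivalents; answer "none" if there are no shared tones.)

E♭ augmented major seventh = Eb, G, B, D.
F♭ major seventh sharp eleven = Fb, Ab, Cb, Eb, Bb.
Shared: Eb.

Eb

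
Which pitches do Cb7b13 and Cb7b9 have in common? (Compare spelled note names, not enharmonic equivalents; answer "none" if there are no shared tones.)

Cb Eb Gb Bbb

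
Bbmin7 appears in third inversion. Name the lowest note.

A♭

Bbmin7 in root position is B♭–D♭–F–A♭.
Third inversion places the seventh in the bass, which is A♭.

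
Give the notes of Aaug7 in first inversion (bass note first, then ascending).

Aaug7 = A–C#–E#–G; first inversion → third (C#) lowest.

C#, E#, G, A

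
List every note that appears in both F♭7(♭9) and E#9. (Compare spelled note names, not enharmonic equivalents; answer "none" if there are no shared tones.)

none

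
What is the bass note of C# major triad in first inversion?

E-sharp

C# major triad in root position is C-sharp–E-sharp–G-sharp.
First inversion places the third in the bass, which is E-sharp.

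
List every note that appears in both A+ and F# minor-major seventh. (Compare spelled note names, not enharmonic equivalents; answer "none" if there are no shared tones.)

A+ = A, C#, E#.
F# minor-major seventh = F#, A, C#, E#.
Shared: A, C#, E#.

A, C#, E#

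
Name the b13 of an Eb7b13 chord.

Eb7b13 is built on Eb; its 13th is a minor 13th above the root.
A sixth above E uses the letter C, and the minor 13th above Eb is Cb.

Cb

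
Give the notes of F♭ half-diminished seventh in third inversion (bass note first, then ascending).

E𝄫  F♭  A𝄫  C𝄫

F♭ half-diminished seventh = F♭–A𝄫–C𝄫–E𝄫; third inversion → seventh (E𝄫) lowest.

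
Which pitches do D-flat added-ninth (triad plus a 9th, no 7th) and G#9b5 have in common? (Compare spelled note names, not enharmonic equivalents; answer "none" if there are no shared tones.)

D-flat added-ninth = Db, F, Ab, Eb.
G#9b5 = G#, B#, D, F#, A#.
Shared: none.

none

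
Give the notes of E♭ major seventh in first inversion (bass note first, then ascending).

E♭ major seventh = Eb–G–Bb–D; first inversion → third (G) lowest.

G, Bb, D, Eb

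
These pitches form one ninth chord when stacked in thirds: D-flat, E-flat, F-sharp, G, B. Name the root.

E-flat

Stacking in thirds gives E-flat – G – B – D-flat – F-sharp, so E-flat is the root — E-flat dominant seventh sharp nine sharp five.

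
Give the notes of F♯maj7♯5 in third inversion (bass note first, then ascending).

E#, F#, A#, C##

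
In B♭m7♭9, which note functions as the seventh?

Ab

Root of B♭m7♭9 = Bb. The 7th is a minor 7th: Bb up a minor 7th → Ab.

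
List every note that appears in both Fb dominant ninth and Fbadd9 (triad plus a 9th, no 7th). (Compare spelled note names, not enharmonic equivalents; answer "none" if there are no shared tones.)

Fb, Ab, Cb, Gb

Fb dominant ninth: Fb Ab Cb Ebb Gb
Fbadd9: Fb Ab Cb Gb
Common to both → Fb, Ab, Cb, Gb.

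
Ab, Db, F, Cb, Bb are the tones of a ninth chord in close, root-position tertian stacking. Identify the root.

Stacking in thirds gives Bb – Db – F – Ab – Cb, so Bb is the root — Bb minor seventh flat nine.

Bb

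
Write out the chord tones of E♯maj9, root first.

E#, G##, B#, D##, F##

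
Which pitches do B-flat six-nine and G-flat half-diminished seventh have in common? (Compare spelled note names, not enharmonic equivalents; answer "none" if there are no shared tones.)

none

B-flat six-nine: B-flat D F G C
G-flat half-diminished seventh: G-flat B-double-flat D-double-flat F-flat
Common to both → none.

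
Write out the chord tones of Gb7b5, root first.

Root G♭, quality dominant seventh flat five:
root → G♭
3rd (major 3rd) → B♭
5th (diminished 5th) → D𝄫
7th (minor 7th) → F♭

G♭  B♭  D𝄫  F♭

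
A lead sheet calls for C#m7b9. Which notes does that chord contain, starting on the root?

C#, E, G#, B, D

C#m7b9 is a minor seventh flat nine built on C#.
C# — root
E — minor 3rd
G# — perfect 5th
B — minor 7th
D — minor 9th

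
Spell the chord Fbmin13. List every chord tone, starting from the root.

Fb  Abb  Cb  Ebb  Gb  Bbb  Db

Root Fb, quality minor thirteenth:
Fb — root
Abb — minor 3rd
Cb — perfect 5th
Ebb — minor 7th
Gb — major 9th
Bbb — perfect 11th
Db — major 13th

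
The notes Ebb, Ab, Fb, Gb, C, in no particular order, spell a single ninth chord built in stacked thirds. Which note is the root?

Fb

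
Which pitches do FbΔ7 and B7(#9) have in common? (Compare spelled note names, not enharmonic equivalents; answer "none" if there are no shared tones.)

FbΔ7 = Fb, Ab, Cb, Eb.
B7(#9) = B, D#, F#, A, C##.
Shared: none.

none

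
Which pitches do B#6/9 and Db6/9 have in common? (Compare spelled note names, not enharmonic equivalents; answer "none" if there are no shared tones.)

B#6/9: B♯ D𝄪 F𝄪 G𝄪 C𝄪
Db6/9: D♭ F A♭ B♭ E♭
Common to both → none.

none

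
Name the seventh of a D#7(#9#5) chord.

D#7(#9#5) is built on D#; its 7th is a minor 7th above the root.
A seventh above D uses the letter C, and the minor 7th above D# is C#.

C#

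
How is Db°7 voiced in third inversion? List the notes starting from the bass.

In root position, Db°7 is D♭–F♭–A𝄫–C𝄫.
Third inversion puts the seventh (C𝄫) in the bass.

C𝄫  D♭  F♭  A𝄫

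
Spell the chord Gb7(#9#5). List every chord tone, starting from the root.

G♭, B♭, D, F♭, A

Gb7(#9#5): dominant seventh sharp nine sharp five on G♭.
root → G♭
3rd (major 3rd) → B♭
5th (augmented 5th) → D
7th (minor 7th) → F♭
9th (augmented 9th) → A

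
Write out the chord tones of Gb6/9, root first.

G♭, B♭, D♭, E♭, A♭

Gb6/9: six-nine on G♭.
root → G♭
3rd (major 3rd) → B♭
5th (perfect 5th) → D♭
6th (major 6th) → E♭
9th (major 9th) → A♭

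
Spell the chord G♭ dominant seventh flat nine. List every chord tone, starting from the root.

G-flat  B-flat  D-flat  F-flat  A-double-flat

G♭ dominant seventh flat nine: dominant seventh flat nine on G-flat.
G-flat — root
B-flat — major 3rd
D-flat — perfect 5th
F-flat — minor 7th
A-double-flat — minor 9th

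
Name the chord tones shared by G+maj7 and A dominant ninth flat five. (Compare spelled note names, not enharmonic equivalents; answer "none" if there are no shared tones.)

G B

G+maj7 = G, B, D♯, F♯.
A dominant ninth flat five = A, C♯, E♭, G, B.
Shared: G, B.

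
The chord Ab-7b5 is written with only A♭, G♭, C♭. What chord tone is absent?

E𝄫

Ab-7b5 = A♭, C♭, E𝄫, G♭. The voicing lacks the 5th (diminished 5th), E𝄫.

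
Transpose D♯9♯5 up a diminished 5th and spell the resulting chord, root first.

A, C#, E#, G, B

Transposed root: D# → A (diminished 5th up). So we spell A dominant ninth sharp five:
Root: A
Major 3rd (3rd): C#
Augmented 5th (5th): E#
Minor 7th (7th): G
Major 9th (9th): B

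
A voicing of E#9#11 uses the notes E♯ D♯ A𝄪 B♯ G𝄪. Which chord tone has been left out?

F𝄪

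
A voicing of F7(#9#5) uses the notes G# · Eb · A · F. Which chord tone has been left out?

F7(#9#5) = F, A, C#, Eb, G#. The voicing lacks the 5th (augmented 5th), C#.

C#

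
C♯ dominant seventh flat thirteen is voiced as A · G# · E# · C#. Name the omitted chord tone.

C♯ dominant seventh flat thirteen = C#, E#, G#, B, A. The voicing lacks the 7th (minor 7th), B.

B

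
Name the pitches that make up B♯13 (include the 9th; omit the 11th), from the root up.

B♯13: dominant thirteenth on B#.
- root: B#
- major 3rd: D##
- perfect 5th: F##
- minor 7th: A#
- major 9th: C##
- major 13th: G##

B#, D##, F##, A#, C##, G##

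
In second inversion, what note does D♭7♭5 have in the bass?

D♭7♭5 in root position is Db–F–Abb–Cb.
Second inversion places the fifth in the bass, which is Abb.

Abb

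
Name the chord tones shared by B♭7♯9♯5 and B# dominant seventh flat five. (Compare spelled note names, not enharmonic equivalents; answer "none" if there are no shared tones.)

F#

B♭7♯9♯5: Bb D F# Ab C#
B# dominant seventh flat five: B# D## F# A#
Common to both → F#.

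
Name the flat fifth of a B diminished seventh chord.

F

Root of B diminished seventh = B. The 5th is a diminished 5th: B up a diminished 5th → F.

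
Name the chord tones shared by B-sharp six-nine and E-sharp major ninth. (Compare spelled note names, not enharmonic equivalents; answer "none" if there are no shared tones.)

B-sharp, D-double-sharp, F-double-sharp, G-double-sharp

B-sharp six-nine: B-sharp D-double-sharp F-double-sharp G-double-sharp C-double-sharp
E-sharp major ninth: E-sharp G-double-sharp B-sharp D-double-sharp F-double-sharp
Common to both → B-sharp, D-double-sharp, F-double-sharp, G-double-sharp.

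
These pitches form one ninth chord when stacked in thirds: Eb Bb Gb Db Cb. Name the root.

Stacking in thirds gives Cb – Eb – Gb – Bb – Db, so Cb is the root — Cb major ninth.

Cb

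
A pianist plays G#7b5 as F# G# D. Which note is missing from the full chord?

B#

G#7b5 = G#, B#, D, F#. The voicing lacks the 3rd (major 3rd), B#.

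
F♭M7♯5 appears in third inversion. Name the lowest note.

F♭M7♯5 = Fb–Ab–C–Eb. Third inversion → seventh in the bass = Eb.

Eb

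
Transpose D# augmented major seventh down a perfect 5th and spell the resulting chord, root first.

G# – B# – D## – F##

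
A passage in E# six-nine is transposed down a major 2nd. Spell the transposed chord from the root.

D#, F##, A#, B#, E#

A major 2nd down from E# is D#, so the new chord is D# six-nine.
- root: D#
- major 3rd: F##
- perfect 5th: A#
- major 6th: B#
- major 9th: E#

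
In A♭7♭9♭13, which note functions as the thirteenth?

Root of A♭7♭9♭13 = Ab. The 13th is a minor 13th: Ab up a minor 13th → Fb.

Fb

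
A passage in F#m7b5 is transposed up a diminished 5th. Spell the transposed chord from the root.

A diminished 5th up from F# is C, so the new chord is C half-diminished seventh.
C — root
Eb — minor 3rd
Gb — diminished 5th
Bb — minor 7th

C, Eb, Gb, Bb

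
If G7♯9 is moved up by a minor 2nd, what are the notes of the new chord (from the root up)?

A minor 2nd up from G is Ab, so the new chord is Ab dominant seventh sharp nine.
root → Ab
3rd (major 3rd) → C
5th (perfect 5th) → Eb
7th (minor 7th) → Gb
9th (augmented 9th) → B

Ab, C, Eb, Gb, B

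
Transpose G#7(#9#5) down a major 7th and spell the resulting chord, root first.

Transposed root: G# → A (major 7th down). So we spell A dominant seventh sharp nine sharp five:
Root: A
Major 3rd (3rd): C#
Augmented 5th (5th): E#
Minor 7th (7th): G
Augmented 9th (9th): B#

A, C#, E#, G, B#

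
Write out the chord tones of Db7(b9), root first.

Db, F, Ab, Cb, Ebb

Root Db, quality dominant seventh flat nine:
root → Db
3rd (major 3rd) → F
5th (perfect 5th) → Ab
7th (minor 7th) → Cb
9th (minor 9th) → Ebb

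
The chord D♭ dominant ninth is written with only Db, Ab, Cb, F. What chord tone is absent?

Eb

D♭ dominant ninth = Db, F, Ab, Cb, Eb. The voicing lacks the 9th (major 9th), Eb.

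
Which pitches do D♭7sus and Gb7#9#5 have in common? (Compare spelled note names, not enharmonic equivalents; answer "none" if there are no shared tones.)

D♭7sus: Db Gb Ab Cb
Gb7#9#5: Gb Bb D Fb A
Common to both → Gb.

Gb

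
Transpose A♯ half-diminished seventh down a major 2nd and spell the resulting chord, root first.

A# down a major 2nd → G#. New chord: G# half-diminished seventh.
root → G#
3rd (minor 3rd) → B
5th (diminished 5th) → D
7th (minor 7th) → F#

G# B D F#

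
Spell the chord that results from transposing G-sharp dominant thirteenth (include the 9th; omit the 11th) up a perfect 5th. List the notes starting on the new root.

G-sharp up a perfect 5th → D-sharp. New chord: D-sharp dominant thirteenth.
- root: D-sharp
- major 3rd: F-double-sharp
- perfect 5th: A-sharp
- minor 7th: C-sharp
- major 9th: E-sharp
- major 13th: B-sharp

D-sharp, F-double-sharp, A-sharp, C-sharp, E-sharp, B-sharp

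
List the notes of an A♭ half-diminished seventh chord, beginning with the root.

Ab, Cb, Ebb, Gb

Root Ab, quality half-diminished seventh:
Root: Ab
Minor 3rd (3rd): Cb
Diminished 5th (5th): Ebb
Minor 7th (7th): Gb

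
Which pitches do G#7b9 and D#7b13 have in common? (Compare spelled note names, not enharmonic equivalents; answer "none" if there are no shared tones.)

D#

G#7b9 = G#, B#, D#, F#, A.
D#7b13 = D#, F##, A#, C#, B.
Shared: D#.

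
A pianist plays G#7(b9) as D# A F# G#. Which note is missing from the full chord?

The full G#7(b9) chord is G#, B#, D#, F#, A.
Comparing with the voicing, the major 3rd (3rd) — B# — is absent.

B#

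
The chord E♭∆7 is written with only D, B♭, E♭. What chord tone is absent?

G

E♭∆7 = E♭, G, B♭, D. The voicing lacks the 3rd (major 3rd), G.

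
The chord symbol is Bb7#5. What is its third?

Bb7#5 is built on B♭; its 3rd is a major 3rd above the root.
A third above B uses the letter D, and the major 3rd above B♭ is D.

D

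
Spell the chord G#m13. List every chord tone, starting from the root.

G♯, B, D♯, F♯, A♯, C♯, E♯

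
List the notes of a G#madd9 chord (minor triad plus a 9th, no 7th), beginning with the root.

G♯  B  D♯  A♯

G#madd9: minor added-ninth on G♯.
root → G♯
3rd (minor 3rd) → B
5th (perfect 5th) → D♯
9th (major 9th) → A♯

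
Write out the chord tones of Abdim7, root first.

Ab – Cb – Ebb – Gbb

Abdim7: diminished seventh on Ab.
Root: Ab
Minor 3rd (3rd): Cb
Diminished 5th (5th): Ebb
Diminished 7th (7th): Gbb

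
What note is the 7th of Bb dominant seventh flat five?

Root of Bb dominant seventh flat five = Bb. The 7th is a minor 7th: Bb up a minor 7th → Ab.

Ab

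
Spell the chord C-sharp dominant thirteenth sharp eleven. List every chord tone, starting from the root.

C-sharp dominant thirteenth sharp eleven is a dominant thirteenth sharp eleven built on C#.
root → C#
3rd (major 3rd) → E#
5th (perfect 5th) → G#
7th (minor 7th) → B
9th (major 9th) → D#
11th (augmented 11th) → F##
13th (major 13th) → A#

C#, E#, G#, B, D#, F##, A#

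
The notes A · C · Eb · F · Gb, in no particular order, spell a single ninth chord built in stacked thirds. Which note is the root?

Arranged so that each adjacent pair is a third by letter name: F – A – C – Eb – Gb.
The bottom of that stack, F, is the root (this is F dominant seventh flat nine).

F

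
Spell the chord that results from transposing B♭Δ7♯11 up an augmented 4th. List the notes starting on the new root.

An augmented 4th up from Bb is E, so the new chord is E major seventh sharp eleven.
Root: E
Major 3rd (3rd): G#
Perfect 5th (5th): B
Major 7th (7th): D#
Augmented 11th (11th): A#

E, G#, B, D#, A#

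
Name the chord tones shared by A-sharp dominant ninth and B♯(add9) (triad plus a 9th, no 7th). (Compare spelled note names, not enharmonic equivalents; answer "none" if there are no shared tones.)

A-sharp dominant ninth: A♯ C𝄪 E♯ G♯ B♯
B♯(add9): B♯ D𝄪 F𝄪 C𝄪
Common to both → C𝄪, B♯.

C𝄪, B♯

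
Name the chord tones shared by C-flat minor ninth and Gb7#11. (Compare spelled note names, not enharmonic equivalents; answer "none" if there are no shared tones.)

C-flat minor ninth = Cb, Ebb, Gb, Bbb, Db.
Gb7#11 = Gb, Bb, Db, Fb, C.
Shared: Gb, Db.

Gb Db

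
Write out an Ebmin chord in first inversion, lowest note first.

In root position, Ebmin is Eb–Gb–Bb.
First inversion puts the third (Gb) in the bass.

Gb, Bb, Eb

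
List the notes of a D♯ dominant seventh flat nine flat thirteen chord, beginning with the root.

D♯ dominant seventh flat nine flat thirteen is a dominant seventh flat nine flat thirteen built on D#.
D# — root
F## — major 3rd
A# — perfect 5th
C# — minor 7th
E — minor 9th
B — minor 13th

D#, F##, A#, C#, E, B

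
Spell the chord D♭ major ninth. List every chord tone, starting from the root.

D♭ major ninth is a major ninth built on D♭.
D♭ — root
F — major 3rd
A♭ — perfect 5th
C — major 7th
E♭ — major 9th

D♭  F  A♭  C  E♭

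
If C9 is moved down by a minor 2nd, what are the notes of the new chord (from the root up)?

Transposed root: C → B (minor 2nd down). So we spell B dominant ninth:
root → B
3rd (major 3rd) → D#
5th (perfect 5th) → F#
7th (minor 7th) → A
9th (major 9th) → C#

B  D#  F#  A  C#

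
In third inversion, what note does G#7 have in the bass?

G#7 in root position is G♯–B♯–D♯–F♯.
Third inversion places the seventh in the bass, which is F♯.

F♯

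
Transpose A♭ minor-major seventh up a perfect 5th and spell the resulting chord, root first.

E-flat – G-flat – B-flat – D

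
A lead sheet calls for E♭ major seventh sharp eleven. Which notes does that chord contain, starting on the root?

E-flat – G – B-flat – D – A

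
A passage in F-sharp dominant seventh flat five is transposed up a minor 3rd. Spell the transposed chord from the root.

F-sharp up a minor 3rd → A. New chord: A dominant seventh flat five.
- root: A
- major 3rd: C-sharp
- diminished 5th: E-flat
- minor 7th: G

A – C-sharp – E-flat – G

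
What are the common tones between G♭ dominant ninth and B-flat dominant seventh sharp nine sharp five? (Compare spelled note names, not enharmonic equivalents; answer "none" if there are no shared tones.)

G♭ dominant ninth: G-flat B-flat D-flat F-flat A-flat
B-flat dominant seventh sharp nine sharp five: B-flat D F-sharp A-flat C-sharp
Common to both → B-flat, A-flat.

B-flat, A-flat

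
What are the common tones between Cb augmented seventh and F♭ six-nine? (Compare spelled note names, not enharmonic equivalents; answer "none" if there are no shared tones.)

Cb augmented seventh: C-flat E-flat G B-double-flat
F♭ six-nine: F-flat A-flat C-flat D-flat G-flat
Common to both → C-flat.

C-flat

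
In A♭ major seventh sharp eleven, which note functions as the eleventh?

D

A♭ major seventh sharp eleven is built on Ab; its 11th is an augmented 11th above the root.
A fourth above A uses the letter D, and the augmented 11th above Ab is D.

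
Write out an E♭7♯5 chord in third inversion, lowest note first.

Db Eb G B

In root position, E♭7♯5 is Eb–G–B–Db.
Third inversion puts the seventh (Db) in the bass.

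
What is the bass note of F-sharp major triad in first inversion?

A#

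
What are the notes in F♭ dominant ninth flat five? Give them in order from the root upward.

F-flat, A-flat, C-double-flat, E-double-flat, G-flat

F♭ dominant ninth flat five is a dominant ninth flat five built on F-flat.
- root: F-flat
- major 3rd: A-flat
- diminished 5th: C-double-flat
- minor 7th: E-double-flat
- major 9th: G-flat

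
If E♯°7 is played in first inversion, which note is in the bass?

E♯°7 = E#–G#–B–D. First inversion → third in the bass = G#.

G#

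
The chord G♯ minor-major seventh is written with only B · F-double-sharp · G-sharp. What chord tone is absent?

D-sharp

The full G♯ minor-major seventh chord is G-sharp, B, D-sharp, F-double-sharp.
Comparing with the voicing, the perfect 5th (5th) — D-sharp — is absent.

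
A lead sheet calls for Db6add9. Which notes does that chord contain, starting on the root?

Db, F, Ab, Bb, Eb

Root Db, quality six-nine:
Db — root
F — major 3rd
Ab — perfect 5th
Bb — major 6th
Eb — major 9th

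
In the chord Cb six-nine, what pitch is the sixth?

Root of Cb six-nine = C-flat. The 6th is a major 6th: C-flat up a major 6th → A-flat.

A-flat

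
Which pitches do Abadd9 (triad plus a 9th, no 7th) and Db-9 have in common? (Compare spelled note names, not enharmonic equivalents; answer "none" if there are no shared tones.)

Ab  Eb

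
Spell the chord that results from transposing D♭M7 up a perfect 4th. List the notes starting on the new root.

Gb  Bb  Db  F

Db up a perfect 4th → Gb. New chord: Gb major seventh.
- root: Gb
- major 3rd: Bb
- perfect 5th: Db
- major 7th: F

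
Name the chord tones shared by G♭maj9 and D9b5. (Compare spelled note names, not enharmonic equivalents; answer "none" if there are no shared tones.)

Ab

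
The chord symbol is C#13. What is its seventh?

Root of C#13 = C#. The 7th is a minor 7th: C# up a minor 7th → B.

B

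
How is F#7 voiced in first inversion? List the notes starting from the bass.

A#, C#, E, F#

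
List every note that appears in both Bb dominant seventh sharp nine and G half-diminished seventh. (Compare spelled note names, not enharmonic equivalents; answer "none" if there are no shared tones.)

Bb dominant seventh sharp nine = B-flat, D, F, A-flat, C-sharp.
G half-diminished seventh = G, B-flat, D-flat, F.
Shared: B-flat, F.

B-flat – F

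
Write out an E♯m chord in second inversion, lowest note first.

E♯m = E#–G#–B#; second inversion → fifth (B#) lowest.

B# E# G#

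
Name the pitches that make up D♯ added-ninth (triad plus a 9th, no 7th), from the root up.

D♯ – F𝄪 – A♯ – E♯

D♯ added-ninth is an added-ninth built on D♯.
root → D♯
3rd (major 3rd) → F𝄪
5th (perfect 5th) → A♯
9th (major 9th) → E♯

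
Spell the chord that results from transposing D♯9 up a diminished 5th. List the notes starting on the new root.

A, C♯, E, G, B

A diminished 5th up from D♯ is A, so the new chord is A dominant ninth.
A — root
C♯ — major 3rd
E — perfect 5th
G — minor 7th
B — major 9th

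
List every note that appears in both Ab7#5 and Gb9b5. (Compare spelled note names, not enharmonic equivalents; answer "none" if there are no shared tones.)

A♭  G♭

Ab7#5: A♭ C E G♭
Gb9b5: G♭ B♭ D𝄫 F♭ A♭
Common to both → A♭, G♭.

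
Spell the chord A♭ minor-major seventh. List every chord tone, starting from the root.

A♭  C♭  E♭  G

A♭ minor-major seventh: minor-major seventh on A♭.
root → A♭
3rd (minor 3rd) → C♭
5th (perfect 5th) → E♭
7th (major 7th) → G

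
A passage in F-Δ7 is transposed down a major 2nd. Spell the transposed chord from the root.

Eb, Gb, Bb, D

Transposed root: F → Eb (major 2nd down). So we spell Eb minor-major seventh:
Eb — root
Gb — minor 3rd
Bb — perfect 5th
D — major 7th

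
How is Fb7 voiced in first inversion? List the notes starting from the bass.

Ab  Cb  Ebb  Fb

Fb7 = Fb–Ab–Cb–Ebb; first inversion → third (Ab) lowest.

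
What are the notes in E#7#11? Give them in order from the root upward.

E#, G##, B#, D#, A##

E#7#11 is a dominant seventh sharp eleven built on E#.
Root: E#
Major 3rd (3rd): G##
Perfect 5th (5th): B#
Minor 7th (7th): D#
Augmented 11th (11th): A##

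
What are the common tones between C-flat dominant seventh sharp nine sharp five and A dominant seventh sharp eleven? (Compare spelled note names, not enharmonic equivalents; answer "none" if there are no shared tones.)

G

C-flat dominant seventh sharp nine sharp five = C-flat, E-flat, G, B-double-flat, D.
A dominant seventh sharp eleven = A, C-sharp, E, G, D-sharp.
Shared: G.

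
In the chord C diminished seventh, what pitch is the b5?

Root of C diminished seventh = C. The 5th is a diminished 5th: C up a diminished 5th → G-flat.

G-flat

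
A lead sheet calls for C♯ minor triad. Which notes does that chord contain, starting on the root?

C♯ minor triad is a minor triad built on C#.
- root: C#
- minor 3rd: E
- perfect 5th: G#

C#, E, G#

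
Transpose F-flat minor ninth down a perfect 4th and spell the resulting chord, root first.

A perfect 4th down from Fb is Cb, so the new chord is Cb minor ninth.
- root: Cb
- minor 3rd: Ebb
- perfect 5th: Gb
- minor 7th: Bbb
- major 9th: Db

Cb, Ebb, Gb, Bbb, Db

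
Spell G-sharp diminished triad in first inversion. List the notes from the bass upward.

B, D, G#

In root position, G-sharp diminished triad is G#–B–D.
First inversion puts the third (B) in the bass.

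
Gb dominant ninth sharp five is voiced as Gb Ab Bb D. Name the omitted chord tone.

Fb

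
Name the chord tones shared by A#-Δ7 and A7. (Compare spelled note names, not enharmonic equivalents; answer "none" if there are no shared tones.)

A#-Δ7: A♯ C♯ E♯ G𝄪
A7: A C♯ E G
Common to both → C♯.

C♯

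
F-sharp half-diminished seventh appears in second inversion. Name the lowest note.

F-sharp half-diminished seventh = F#–A–C–E. Second inversion → fifth in the bass = C.

C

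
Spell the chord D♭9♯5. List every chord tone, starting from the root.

Db, F, A, Cb, Eb

Root Db, quality dominant ninth sharp five:
Root: Db
Major 3rd (3rd): F
Augmented 5th (5th): A
Minor 7th (7th): Cb
Major 9th (9th): Eb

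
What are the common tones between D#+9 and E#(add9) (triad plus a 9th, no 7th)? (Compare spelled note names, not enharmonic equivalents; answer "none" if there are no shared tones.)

D#+9: D# F## A## C# E#
E#(add9): E# G## B# F##
Common to both → F##, E#.

F##  E#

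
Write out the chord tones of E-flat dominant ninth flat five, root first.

E-flat G B-double-flat D-flat F

E-flat dominant ninth flat five: dominant ninth flat five on E-flat.
E-flat — root
G — major 3rd
B-double-flat — diminished 5th
D-flat — minor 7th
F — major 9th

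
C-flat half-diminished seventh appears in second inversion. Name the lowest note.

Gbb

C-flat half-diminished seventh = Cb–Ebb–Gbb–Bbb. Second inversion → fifth in the bass = Gbb.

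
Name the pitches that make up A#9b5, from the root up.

Root A#, quality dominant ninth flat five:
Root: A#
Major 3rd (3rd): C##
Diminished 5th (5th): E
Minor 7th (7th): G#
Major 9th (9th): B#

A#, C##, E, G#, B#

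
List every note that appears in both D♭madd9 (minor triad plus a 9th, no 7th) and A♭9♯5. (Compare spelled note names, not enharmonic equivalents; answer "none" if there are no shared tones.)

Ab

D♭madd9 = Db, Fb, Ab, Eb.
A♭9♯5 = Ab, C, E, Gb, Bb.
Shared: Ab.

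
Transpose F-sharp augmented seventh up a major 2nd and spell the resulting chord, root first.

F-sharp up a major 2nd → G-sharp. New chord: G-sharp augmented seventh.
G-sharp — root
B-sharp — major 3rd
D-double-sharp — augmented 5th
F-sharp — minor 7th

G-sharp, B-sharp, D-double-sharp, F-sharp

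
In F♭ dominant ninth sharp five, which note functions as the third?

A♭

Root of F♭ dominant ninth sharp five = F♭. The 3rd is a major 3rd: F♭ up a major 3rd → A♭.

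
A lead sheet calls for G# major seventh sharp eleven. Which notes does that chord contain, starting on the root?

G# B# D# F## C##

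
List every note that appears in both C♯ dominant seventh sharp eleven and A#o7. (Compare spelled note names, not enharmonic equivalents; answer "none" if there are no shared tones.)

C♯ dominant seventh sharp eleven: C# E# G# B F##
A#o7: A# C# E G
Common to both → C#.

C#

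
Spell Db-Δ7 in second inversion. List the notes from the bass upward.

In root position, Db-Δ7 is D♭–F♭–A♭–C.
Second inversion puts the fifth (A♭) in the bass.

A♭ C D♭ F♭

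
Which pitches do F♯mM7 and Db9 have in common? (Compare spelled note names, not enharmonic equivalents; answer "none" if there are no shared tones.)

none

F♯mM7 = F#, A, C#, E#.
Db9 = Db, F, Ab, Cb, Eb.
Shared: none.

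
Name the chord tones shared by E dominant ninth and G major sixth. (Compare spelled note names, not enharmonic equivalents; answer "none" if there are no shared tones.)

E dominant ninth: E G-sharp B D F-sharp
G major sixth: G B D E
Common to both → E, B, D.

E, B, D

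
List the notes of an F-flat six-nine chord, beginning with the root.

F-flat six-nine is a six-nine built on Fb.
Root: Fb
Major 3rd (3rd): Ab
Perfect 5th (5th): Cb
Major 6th (6th): Db
Major 9th (9th): Gb

Fb  Ab  Cb  Db  Gb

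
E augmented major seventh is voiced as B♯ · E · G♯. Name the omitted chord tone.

D♯

E augmented major seventh = E, G♯, B♯, D♯. The voicing lacks the 7th (major 7th), D♯.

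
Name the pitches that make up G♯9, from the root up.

Root G#, quality dominant ninth:
G# — root
B# — major 3rd
D# — perfect 5th
F# — minor 7th
A# — major 9th

G#, B#, D#, F#, A#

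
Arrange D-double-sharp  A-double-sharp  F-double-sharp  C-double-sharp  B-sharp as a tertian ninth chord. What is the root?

B-sharp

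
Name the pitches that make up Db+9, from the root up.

Db+9 is a dominant ninth sharp five built on Db.
- root: Db
- major 3rd: F
- augmented 5th: A
- minor 7th: Cb
- major 9th: Eb

Db, F, A, Cb, Eb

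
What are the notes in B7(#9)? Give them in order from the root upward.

Root B, quality dominant seventh sharp nine:
Root: B
Major 3rd (3rd): D#
Perfect 5th (5th): F#
Minor 7th (7th): A
Augmented 9th (9th): C##

B – D# – F# – A – C##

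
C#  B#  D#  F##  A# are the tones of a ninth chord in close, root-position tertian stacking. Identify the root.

B#

Arranged so that each adjacent pair is a third by letter name: B# – D# – F## – A# – C#.
The bottom of that stack, B#, is the root (this is B# minor seventh flat nine).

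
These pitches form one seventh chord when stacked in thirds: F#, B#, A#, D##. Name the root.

Arranged so that each adjacent pair is a third by letter name: B# – D## – F# – A#.
The bottom of that stack, B#, is the root (this is B# dominant seventh flat five).

B#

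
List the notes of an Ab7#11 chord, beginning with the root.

Ab7#11 is a dominant seventh sharp eleven built on Ab.
Ab — root
C — major 3rd
Eb — perfect 5th
Gb — minor 7th
D — augmented 11th

Ab, C, Eb, Gb, D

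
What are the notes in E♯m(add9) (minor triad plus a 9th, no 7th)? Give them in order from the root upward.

E♯m(add9): minor added-ninth on E#.
Root: E#
Minor 3rd (3rd): G#
Perfect 5th (5th): B#
Major 9th (9th): F##

E#, G#, B#, F##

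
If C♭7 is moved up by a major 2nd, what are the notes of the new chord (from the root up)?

Transposed root: Cb → Db (major 2nd up). So we spell Db dominant seventh:
Root: Db
Major 3rd (3rd): F
Perfect 5th (5th): Ab
Minor 7th (7th): Cb

Db F Ab Cb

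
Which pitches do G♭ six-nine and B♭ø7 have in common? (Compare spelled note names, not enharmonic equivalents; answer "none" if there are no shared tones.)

G♭ six-nine: Gb Bb Db Eb Ab
B♭ø7: Bb Db Fb Ab
Common to both → Bb, Db, Ab.

Bb  Db  Ab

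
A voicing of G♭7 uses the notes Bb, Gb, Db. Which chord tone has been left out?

The full G♭7 chord is Gb, Bb, Db, Fb.
Comparing with the voicing, the minor 7th (7th) — Fb — is absent.

Fb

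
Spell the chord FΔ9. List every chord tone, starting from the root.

F, A, C, E, G

Root F, quality major ninth:
- root: F
- major 3rd: A
- perfect 5th: C
- major 7th: E
- major 9th: G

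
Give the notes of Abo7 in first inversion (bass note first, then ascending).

Abo7 = Ab–Cb–Ebb–Gbb; first inversion → third (Cb) lowest.

Cb Ebb Gbb Ab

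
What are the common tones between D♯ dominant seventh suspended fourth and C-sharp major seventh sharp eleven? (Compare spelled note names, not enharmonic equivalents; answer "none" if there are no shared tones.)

D♯ dominant seventh suspended fourth = D-sharp, G-sharp, A-sharp, C-sharp.
C-sharp major seventh sharp eleven = C-sharp, E-sharp, G-sharp, B-sharp, F-double-sharp.
Shared: G-sharp, C-sharp.

G-sharp – C-sharp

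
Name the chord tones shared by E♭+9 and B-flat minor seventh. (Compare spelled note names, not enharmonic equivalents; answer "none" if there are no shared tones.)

E♭+9 = Eb, G, B, Db, F.
B-flat minor seventh = Bb, Db, F, Ab.
Shared: Db, F.

Db  F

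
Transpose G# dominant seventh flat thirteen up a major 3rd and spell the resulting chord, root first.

B-sharp, D-double-sharp, F-double-sharp, A-sharp, G-sharp

A major 3rd up from G-sharp is B-sharp, so the new chord is B-sharp dominant seventh flat thirteen.
- root: B-sharp
- major 3rd: D-double-sharp
- perfect 5th: F-double-sharp
- minor 7th: A-sharp
- minor 13th: G-sharp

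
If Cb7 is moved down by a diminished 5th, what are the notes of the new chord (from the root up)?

F, A, C, Eb

Transposed root: Cb → F (diminished 5th down). So we spell F dominant seventh:
root → F
3rd (major 3rd) → A
5th (perfect 5th) → C
7th (minor 7th) → Eb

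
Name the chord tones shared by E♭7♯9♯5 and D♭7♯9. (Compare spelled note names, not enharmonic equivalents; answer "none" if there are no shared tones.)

E♭7♯9♯5 = Eb, G, B, Db, F#.
D♭7♯9 = Db, F, Ab, Cb, E.
Shared: Db.

Db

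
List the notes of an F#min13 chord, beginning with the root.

Root F#, quality minor thirteenth:
F# — root
A — minor 3rd
C# — perfect 5th
E — minor 7th
G# — major 9th
B — perfect 11th
D# — major 13th

F#  A  C#  E  G#  B  D#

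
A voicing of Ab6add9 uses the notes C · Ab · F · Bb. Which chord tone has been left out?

Eb

Ab6add9 = Ab, C, Eb, F, Bb. The voicing lacks the 5th (perfect 5th), Eb.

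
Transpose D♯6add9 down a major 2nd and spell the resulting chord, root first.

C# – E# – G# – A# – D#

D# down a major 2nd → C#. New chord: C# six-nine.
Root: C#
Major 3rd (3rd): E#
Perfect 5th (5th): G#
Major 6th (6th): A#
Major 9th (9th): D#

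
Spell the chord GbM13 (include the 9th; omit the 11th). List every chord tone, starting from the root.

Gb, Bb, Db, F, Ab, Eb

GbM13: major thirteenth on Gb.
Gb — root
Bb — major 3rd
Db — perfect 5th
F — major 7th
Ab — major 9th
Eb — major 13th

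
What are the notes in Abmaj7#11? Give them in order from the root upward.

Abmaj7#11: major seventh sharp eleven on Ab.
root → Ab
3rd (major 3rd) → C
5th (perfect 5th) → Eb
7th (major 7th) → G
11th (augmented 11th) → D

Ab, C, Eb, G, D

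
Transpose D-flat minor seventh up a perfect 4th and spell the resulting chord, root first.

Gb  Bbb  Db  Fb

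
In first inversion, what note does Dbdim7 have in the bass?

F♭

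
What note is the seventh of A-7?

G

Root of A-7 = A. The 7th is a minor 7th: A up a minor 7th → G.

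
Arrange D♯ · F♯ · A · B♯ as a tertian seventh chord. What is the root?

Stacking in thirds gives B♯ – D♯ – F♯ – A, so B♯ is the root — B♯ diminished seventh.

B♯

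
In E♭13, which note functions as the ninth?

F

E♭13 is built on Eb; its 9th is a major 9th above the root.
A second above E uses the letter F, and the major 9th above Eb is F.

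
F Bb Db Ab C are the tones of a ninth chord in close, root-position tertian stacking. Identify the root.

Bb

Arranged so that each adjacent pair is a third by letter name: Bb – Db – F – Ab – C.
The bottom of that stack, Bb, is the root (this is Bb minor ninth).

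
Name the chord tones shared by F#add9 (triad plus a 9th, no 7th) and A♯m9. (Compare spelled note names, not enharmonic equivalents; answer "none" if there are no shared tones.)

F#add9 = F#, A#, C#, G#.
A♯m9 = A#, C#, E#, G#, B#.
Shared: A#, C#, G#.

A#  C#  G#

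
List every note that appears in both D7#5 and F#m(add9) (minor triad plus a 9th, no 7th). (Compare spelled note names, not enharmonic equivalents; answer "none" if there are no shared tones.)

F#

D7#5: D F# A# C
F#m(add9): F# A C# G#
Common to both → F#.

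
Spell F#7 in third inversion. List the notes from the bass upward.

E F# A# C#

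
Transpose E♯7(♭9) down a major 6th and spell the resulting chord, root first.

A major 6th down from E# is G#, so the new chord is G# dominant seventh flat nine.
G# — root
B# — major 3rd
D# — perfect 5th
F# — minor 7th
A — minor 9th

G#, B#, D#, F#, A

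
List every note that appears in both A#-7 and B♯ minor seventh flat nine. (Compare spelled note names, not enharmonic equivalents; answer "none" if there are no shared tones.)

A#-7 = A#, C#, E#, G#.
B♯ minor seventh flat nine = B#, D#, F##, A#, C#.
Shared: A#, C#.

A#, C#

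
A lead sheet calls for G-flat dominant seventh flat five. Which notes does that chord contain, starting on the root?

G-flat dominant seventh flat five: dominant seventh flat five on G-flat.
Root: G-flat
Major 3rd (3rd): B-flat
Diminished 5th (5th): D-double-flat
Minor 7th (7th): F-flat

G-flat  B-flat  D-double-flat  F-flat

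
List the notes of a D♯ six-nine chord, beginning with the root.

D-sharp  F-double-sharp  A-sharp  B-sharp  E-sharp

D♯ six-nine is a six-nine built on D-sharp.
D-sharp — root
F-double-sharp — major 3rd
A-sharp — perfect 5th
B-sharp — major 6th
E-sharp — major 9th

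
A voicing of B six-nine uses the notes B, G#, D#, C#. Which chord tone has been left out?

The full B six-nine chord is B, D#, F#, G#, C#.
Comparing with the voicing, the perfect 5th (5th) — F# — is absent.

F#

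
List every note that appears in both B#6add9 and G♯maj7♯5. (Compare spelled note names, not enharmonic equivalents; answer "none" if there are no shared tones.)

B#6add9 = B♯, D𝄪, F𝄪, G𝄪, C𝄪.
G♯maj7♯5 = G♯, B♯, D𝄪, F𝄪.
Shared: B♯, D𝄪, F𝄪.

B♯ D𝄪 F𝄪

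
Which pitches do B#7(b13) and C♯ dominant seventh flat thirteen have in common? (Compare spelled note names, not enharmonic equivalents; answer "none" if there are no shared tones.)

G#

B#7(b13): B# D## F## A# G#
C♯ dominant seventh flat thirteen: C# E# G# B A
Common to both → G#.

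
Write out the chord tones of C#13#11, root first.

C#13#11: dominant thirteenth sharp eleven on C♯.
Root: C♯
Major 3rd (3rd): E♯
Perfect 5th (5th): G♯
Minor 7th (7th): B
Major 9th (9th): D♯
Augmented 11th (11th): F𝄪
Major 13th (13th): A♯

C♯ E♯ G♯ B D♯ F𝄪 A♯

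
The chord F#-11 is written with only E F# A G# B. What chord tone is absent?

C#

The full F#-11 chord is F#, A, C#, E, G#, B.
Comparing with the voicing, the perfect 5th (5th) — C# — is absent.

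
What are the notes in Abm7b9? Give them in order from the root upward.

Abm7b9 is a minor seventh flat nine built on Ab.
Root: Ab
Minor 3rd (3rd): Cb
Perfect 5th (5th): Eb
Minor 7th (7th): Gb
Minor 9th (9th): Bbb

Ab, Cb, Eb, Gb, Bbb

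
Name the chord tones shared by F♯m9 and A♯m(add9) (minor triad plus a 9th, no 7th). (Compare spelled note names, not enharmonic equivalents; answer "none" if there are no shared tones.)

F♯m9: F# A C# E G#
A♯m(add9): A# C# E# B#
Common to both → C#.

C#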